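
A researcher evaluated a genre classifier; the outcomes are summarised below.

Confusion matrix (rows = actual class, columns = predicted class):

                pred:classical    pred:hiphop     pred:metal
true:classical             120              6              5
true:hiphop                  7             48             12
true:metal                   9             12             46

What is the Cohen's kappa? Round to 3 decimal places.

0.691

Observed agreement pₒ = trace/N = 214/265 = 0.8075
Expected agreement pₑ = Σ (rowᵢ·colᵢ)/N² = (131·136 + 67·66 + 67·63)/265² = 0.3768
κ = (pₒ − pₑ)/(1 − pₑ) = (0.8075 − 0.3768)/(1 − 0.3768) = 0.691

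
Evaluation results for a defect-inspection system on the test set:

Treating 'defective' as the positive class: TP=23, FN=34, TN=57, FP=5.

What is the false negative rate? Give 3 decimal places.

FNR = FN/(FN+TP) = 34/(34+23) = 0.596

0.596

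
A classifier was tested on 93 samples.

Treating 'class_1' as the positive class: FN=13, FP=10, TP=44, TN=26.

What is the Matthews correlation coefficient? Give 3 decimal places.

MCC = (TP·TN − FP·FN) / √((TP+FP)(TP+FN)(TN+FP)(TN+FN))
Numerator = 44·26 − 10·13 = 1014
Denominator = √(54·57·36·39) = √4321512 = 2078.8247
MCC = 1014 / 2078.8247 = 0.488

0.488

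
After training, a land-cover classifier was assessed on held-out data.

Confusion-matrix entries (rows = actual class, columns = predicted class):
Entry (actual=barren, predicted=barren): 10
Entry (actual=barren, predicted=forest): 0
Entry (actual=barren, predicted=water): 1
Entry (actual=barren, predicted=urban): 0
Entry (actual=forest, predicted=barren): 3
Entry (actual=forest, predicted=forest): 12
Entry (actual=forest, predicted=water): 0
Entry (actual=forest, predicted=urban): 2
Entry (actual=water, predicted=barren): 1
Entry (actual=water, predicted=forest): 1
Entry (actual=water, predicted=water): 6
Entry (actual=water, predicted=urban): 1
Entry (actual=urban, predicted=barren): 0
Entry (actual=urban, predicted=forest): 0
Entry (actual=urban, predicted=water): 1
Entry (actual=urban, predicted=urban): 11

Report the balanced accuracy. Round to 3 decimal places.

Balanced accuracy = mean of per-class recall.
  barren: recall = 10/11 = 0.9091
  forest: recall = 12/17 = 0.7059
  water: recall = 6/9 = 0.6667
  urban: recall = 11/12 = 0.9167
Mean = (0.9091 + 0.7059 + 0.6667 + 0.9167) / 4 = 0.800

0.800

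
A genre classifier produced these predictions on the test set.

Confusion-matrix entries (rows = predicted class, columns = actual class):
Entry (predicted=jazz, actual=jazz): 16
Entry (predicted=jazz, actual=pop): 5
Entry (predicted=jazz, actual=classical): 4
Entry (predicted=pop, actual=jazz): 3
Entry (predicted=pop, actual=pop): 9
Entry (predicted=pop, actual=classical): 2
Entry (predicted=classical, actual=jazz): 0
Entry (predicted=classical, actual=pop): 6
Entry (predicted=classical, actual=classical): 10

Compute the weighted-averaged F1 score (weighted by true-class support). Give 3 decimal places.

Per-class F1 score (2·TP/(2·TP+FP+FN)):
  jazz: TP=16, FP=5+4=9, FN=3+0=3 → 32/44 = 0.7273
  pop: TP=9, FP=3+2=5, FN=5+6=11 → 18/34 = 0.5294
  classical: TP=10, FP=0+6=6, FN=4+2=6 → 20/32 = 0.6250
Weighted-F1 score = Σ (supportᵢ/N)·F1 scoreᵢ with N=55: (19/55)·0.7273 + (20/55)·0.5294 + (16/55)·0.6250 = 0.626

0.626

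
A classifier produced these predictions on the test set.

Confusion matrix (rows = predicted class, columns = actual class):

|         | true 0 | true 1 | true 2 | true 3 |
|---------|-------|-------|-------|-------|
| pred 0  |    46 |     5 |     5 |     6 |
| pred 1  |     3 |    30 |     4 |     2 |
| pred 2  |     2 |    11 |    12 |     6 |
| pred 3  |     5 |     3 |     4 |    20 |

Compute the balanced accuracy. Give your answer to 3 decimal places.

Balanced accuracy = mean of per-class recall.
  0: recall = 46/56 = 0.8214
  1: recall = 30/49 = 0.6122
  2: recall = 12/25 = 0.4800
  3: recall = 20/34 = 0.5882
Mean = (0.8214 + 0.6122 + 0.4800 + 0.5882) / 4 = 0.625

0.625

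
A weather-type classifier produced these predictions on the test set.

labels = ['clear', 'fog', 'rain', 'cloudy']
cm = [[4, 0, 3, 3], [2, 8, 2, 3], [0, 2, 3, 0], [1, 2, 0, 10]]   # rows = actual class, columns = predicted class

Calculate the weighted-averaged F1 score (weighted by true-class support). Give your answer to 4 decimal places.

0.5783

Per-class F1 score (2·TP/(2·TP+FP+FN)):
  clear: TP=4, FP=2+0+1=3, FN=0+3+3=6 → 8/17 = 0.47059
  fog: TP=8, FP=0+2+2=4, FN=2+2+3=7 → 16/27 = 0.59259
  rain: TP=3, FP=3+2+0=5, FN=0+2+0=2 → 6/13 = 0.46154
  cloudy: TP=10, FP=3+3+0=6, FN=1+2+0=3 → 20/29 = 0.68966
Weighted-F1 score = Σ (supportᵢ/N)·F1 scoreᵢ with N=43: (10/43)·0.47059 + (15/43)·0.59259 + (5/43)·0.46154 + (13/43)·0.68966 = 0.5783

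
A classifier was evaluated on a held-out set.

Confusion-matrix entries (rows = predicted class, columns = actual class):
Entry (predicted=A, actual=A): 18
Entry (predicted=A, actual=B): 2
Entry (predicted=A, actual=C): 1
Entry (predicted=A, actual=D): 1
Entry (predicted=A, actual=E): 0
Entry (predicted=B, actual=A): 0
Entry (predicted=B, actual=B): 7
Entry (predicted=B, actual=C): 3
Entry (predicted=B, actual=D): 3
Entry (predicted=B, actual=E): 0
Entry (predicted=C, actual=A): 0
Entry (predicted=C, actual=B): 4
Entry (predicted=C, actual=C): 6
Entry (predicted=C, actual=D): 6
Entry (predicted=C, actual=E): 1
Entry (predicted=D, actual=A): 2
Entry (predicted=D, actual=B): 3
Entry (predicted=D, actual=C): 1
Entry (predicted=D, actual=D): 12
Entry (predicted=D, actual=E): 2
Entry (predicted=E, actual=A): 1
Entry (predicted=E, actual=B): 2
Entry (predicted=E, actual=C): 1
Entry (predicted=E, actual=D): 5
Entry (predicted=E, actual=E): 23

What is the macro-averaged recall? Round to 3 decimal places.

0.615

Per-class recall (TP/(TP+FN)):
  A: TP=18, FN=0+0+2+1=3 → 18/21 = 0.8571
  B: TP=7, FN=2+4+3+2=11 → 7/18 = 0.3889
  C: TP=6, FN=1+3+1+1=6 → 6/12 = 0.5000
  D: TP=12, FN=1+3+6+5=15 → 12/27 = 0.4444
  E: TP=23, FN=0+0+1+2=3 → 23/26 = 0.8846
Macro-recall = mean = (0.8571 + 0.3889 + 0.5000 + 0.4444 + 0.8846) / 5 = 0.615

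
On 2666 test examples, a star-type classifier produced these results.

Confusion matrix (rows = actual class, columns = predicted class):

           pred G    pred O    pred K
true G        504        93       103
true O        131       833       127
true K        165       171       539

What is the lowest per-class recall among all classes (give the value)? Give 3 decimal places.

0.616

Per-class recall (TP/(TP+FN)):
  G: TP=504, FN=93+103=196 → 504/700 = 0.7200
  O: TP=833, FN=131+127=258 → 833/1091 = 0.7635
  K: TP=539, FN=165+171=336 → 539/875 = 0.6160
Lowest is class 'K' with recall = 0.616.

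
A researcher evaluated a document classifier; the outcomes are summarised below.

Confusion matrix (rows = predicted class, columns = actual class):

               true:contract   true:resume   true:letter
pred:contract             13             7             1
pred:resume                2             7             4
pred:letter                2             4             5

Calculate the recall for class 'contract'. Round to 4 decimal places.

One-vs-rest for 'contract': TP = diagonal; FP = other classes predicted 'contract'; FN = 'contract' predicted as other.
recall = TP/(TP+FN).
contract: TP=13, FN=2+2=4 → 13/17 = 0.76471

0.7647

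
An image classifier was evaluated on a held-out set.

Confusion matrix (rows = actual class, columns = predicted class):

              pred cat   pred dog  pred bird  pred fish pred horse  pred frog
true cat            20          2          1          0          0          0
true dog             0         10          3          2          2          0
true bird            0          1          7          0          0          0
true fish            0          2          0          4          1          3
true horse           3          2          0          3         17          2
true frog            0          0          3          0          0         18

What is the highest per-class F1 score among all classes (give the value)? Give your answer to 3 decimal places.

0.870

Per-class F1 score (2·TP/(2·TP+FP+FN)):
  cat: TP=20, FP=0+0+0+3+0=3, FN=2+1+0+0+0=3 → 40/46 = 0.8696
  dog: TP=10, FP=2+1+2+2+0=7, FN=0+3+2+2+0=7 → 20/34 = 0.5882
  bird: TP=7, FP=1+3+0+0+3=7, FN=0+1+0+0+0=1 → 14/22 = 0.6364
  fish: TP=4, FP=0+2+0+3+0=5, FN=0+2+0+1+3=6 → 8/19 = 0.4211
  horse: TP=17, FP=0+2+0+1+0=3, FN=3+2+0+3+2=10 → 34/47 = 0.7234
  frog: TP=18, FP=0+0+0+3+2=5, FN=0+0+3+0+0=3 → 36/44 = 0.8182
Highest is class 'cat' with F1 score = 0.870.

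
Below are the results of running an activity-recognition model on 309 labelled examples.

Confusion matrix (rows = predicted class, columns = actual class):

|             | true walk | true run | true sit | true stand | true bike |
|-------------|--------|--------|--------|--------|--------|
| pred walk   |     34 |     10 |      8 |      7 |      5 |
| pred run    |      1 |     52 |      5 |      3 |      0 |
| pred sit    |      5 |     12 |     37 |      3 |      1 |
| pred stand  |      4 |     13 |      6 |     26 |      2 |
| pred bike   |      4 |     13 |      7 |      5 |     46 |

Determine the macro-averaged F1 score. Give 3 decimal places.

Per-class F1 score (2·TP/(2·TP+FP+FN)):
  walk: TP=34, FP=10+8+7+5=30, FN=1+5+4+4=14 → 68/112 = 0.6071
  run: TP=52, FP=1+5+3+0=9, FN=10+12+13+13=48 → 104/161 = 0.6460
  sit: TP=37, FP=5+12+3+1=21, FN=8+5+6+7=26 → 74/121 = 0.6116
  stand: TP=26, FP=4+13+6+2=25, FN=7+3+3+5=18 → 52/95 = 0.5474
  bike: TP=46, FP=4+13+7+5=29, FN=5+0+1+2=8 → 92/129 = 0.7132
Macro-F1 score = mean = (0.6071 + 0.6460 + 0.6116 + 0.5474 + 0.7132) / 5 = 0.625

0.625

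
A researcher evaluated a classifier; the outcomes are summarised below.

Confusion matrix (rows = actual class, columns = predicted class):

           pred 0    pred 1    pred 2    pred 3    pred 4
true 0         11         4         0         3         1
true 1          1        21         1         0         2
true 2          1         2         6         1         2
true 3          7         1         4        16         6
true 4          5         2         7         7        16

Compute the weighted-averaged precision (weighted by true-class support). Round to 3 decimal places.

0.566

Per-class precision (TP/(TP+FP)):
  0: TP=11, FP=1+1+7+5=14 → 11/25 = 0.4400
  1: TP=21, FP=4+2+1+2=9 → 21/30 = 0.7000
  2: TP=6, FP=0+1+4+7=12 → 6/18 = 0.3333
  3: TP=16, FP=3+0+1+7=11 → 16/27 = 0.5926
  4: TP=16, FP=1+2+2+6=11 → 16/27 = 0.5926
Weighted-precision = Σ (supportᵢ/N)·precisionᵢ with N=127: (19/127)·0.4400 + (25/127)·0.7000 + (12/127)·0.3333 + (34/127)·0.5926 + (37/127)·0.5926 = 0.566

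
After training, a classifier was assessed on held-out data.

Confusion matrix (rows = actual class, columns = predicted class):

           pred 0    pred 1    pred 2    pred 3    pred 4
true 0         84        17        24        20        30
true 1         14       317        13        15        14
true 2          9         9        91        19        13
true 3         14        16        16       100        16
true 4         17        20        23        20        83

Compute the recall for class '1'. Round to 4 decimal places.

One-vs-rest for '1': TP = diagonal; FP = other classes predicted '1'; FN = '1' predicted as other.
recall = TP/(TP+FN).
1: TP=317, FN=14+13+15+14=56 → 317/373 = 0.84987

0.8499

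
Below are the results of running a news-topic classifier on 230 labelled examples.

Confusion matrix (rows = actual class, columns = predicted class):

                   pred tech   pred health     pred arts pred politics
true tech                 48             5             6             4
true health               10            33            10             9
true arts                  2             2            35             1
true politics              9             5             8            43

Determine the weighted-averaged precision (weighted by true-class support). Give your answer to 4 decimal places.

Per-class precision (TP/(TP+FP)):
  tech: TP=48, FP=10+2+9=21 → 48/69 = 0.69565
  health: TP=33, FP=5+2+5=12 → 33/45 = 0.73333
  arts: TP=35, FP=6+10+8=24 → 35/59 = 0.59322
  politics: TP=43, FP=4+9+1=14 → 43/57 = 0.75439
Weighted-precision = Σ (supportᵢ/N)·precisionᵢ with N=230: (63/230)·0.69565 + (62/230)·0.73333 + (40/230)·0.59322 + (65/230)·0.75439 = 0.7046

0.7046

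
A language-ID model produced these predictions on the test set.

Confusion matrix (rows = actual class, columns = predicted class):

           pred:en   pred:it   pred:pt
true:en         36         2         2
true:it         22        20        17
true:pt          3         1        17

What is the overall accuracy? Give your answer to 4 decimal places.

0.6083

Accuracy = trace / total = (36+20+17=73) / 120 = 73/120 = 0.6083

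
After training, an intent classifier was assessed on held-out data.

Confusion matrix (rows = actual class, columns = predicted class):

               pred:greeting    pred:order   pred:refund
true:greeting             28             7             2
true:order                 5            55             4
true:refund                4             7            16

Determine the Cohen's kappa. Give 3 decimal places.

Observed agreement pₒ = trace/N = 99/128 = 0.7734
Expected agreement pₑ = Σ (rowᵢ·colᵢ)/N² = (37·37 + 64·69 + 27·22)/128² = 0.3893
κ = (pₒ − pₑ)/(1 − pₑ) = (0.7734 − 0.3893)/(1 − 0.3893) = 0.629

0.629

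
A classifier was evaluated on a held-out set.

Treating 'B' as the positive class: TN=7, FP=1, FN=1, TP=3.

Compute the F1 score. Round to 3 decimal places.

Precision = TP/(TP+FP) = 3/4 = 0.7500
Recall = TP/(TP+FN) = 3/4 = 0.7500
F1 = 2·TP/(2·TP+FP+FN) = 6/8 = 0.750

0.750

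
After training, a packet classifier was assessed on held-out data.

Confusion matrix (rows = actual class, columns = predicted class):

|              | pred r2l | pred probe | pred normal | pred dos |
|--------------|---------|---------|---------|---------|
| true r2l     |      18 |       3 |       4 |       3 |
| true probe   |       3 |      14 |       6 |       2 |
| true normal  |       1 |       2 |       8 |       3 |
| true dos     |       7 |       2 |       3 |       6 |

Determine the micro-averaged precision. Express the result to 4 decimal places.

0.5412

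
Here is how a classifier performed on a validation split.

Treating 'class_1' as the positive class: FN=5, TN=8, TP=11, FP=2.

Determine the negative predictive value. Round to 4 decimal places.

0.6154

NPV = TN/(TN+FN) = 8/(8+5) = 0.6154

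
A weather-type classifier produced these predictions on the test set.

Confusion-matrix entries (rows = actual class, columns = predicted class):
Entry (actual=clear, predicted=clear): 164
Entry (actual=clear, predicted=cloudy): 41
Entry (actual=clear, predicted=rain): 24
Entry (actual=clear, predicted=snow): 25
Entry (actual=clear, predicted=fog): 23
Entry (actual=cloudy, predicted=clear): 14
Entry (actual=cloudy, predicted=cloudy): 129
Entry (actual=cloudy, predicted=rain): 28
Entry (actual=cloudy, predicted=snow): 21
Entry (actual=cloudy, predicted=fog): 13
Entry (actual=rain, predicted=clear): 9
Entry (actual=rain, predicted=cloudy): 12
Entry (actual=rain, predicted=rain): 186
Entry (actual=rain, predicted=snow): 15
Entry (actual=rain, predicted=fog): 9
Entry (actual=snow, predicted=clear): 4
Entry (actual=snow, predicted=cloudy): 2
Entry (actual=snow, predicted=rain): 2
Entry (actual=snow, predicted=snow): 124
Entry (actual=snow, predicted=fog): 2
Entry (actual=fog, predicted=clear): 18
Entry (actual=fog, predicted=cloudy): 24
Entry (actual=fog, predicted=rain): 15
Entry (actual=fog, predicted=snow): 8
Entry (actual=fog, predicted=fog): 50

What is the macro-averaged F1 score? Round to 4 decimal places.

0.6590

Per-class F1 score (2·TP/(2·TP+FP+FN)):
  clear: TP=164, FP=14+9+4+18=45, FN=41+24+25+23=113 → 328/486 = 0.67490
  cloudy: TP=129, FP=41+12+2+24=79, FN=14+28+21+13=76 → 258/413 = 0.62470
  rain: TP=186, FP=24+28+2+15=69, FN=9+12+15+9=45 → 372/486 = 0.76543
  snow: TP=124, FP=25+21+15+8=69, FN=4+2+2+2=10 → 248/327 = 0.75841
  fog: TP=50, FP=23+13+9+2=47, FN=18+24+15+8=65 → 100/212 = 0.47170
Macro-F1 score = mean = (0.67490 + 0.62470 + 0.76543 + 0.75841 + 0.47170) / 5 = 0.6590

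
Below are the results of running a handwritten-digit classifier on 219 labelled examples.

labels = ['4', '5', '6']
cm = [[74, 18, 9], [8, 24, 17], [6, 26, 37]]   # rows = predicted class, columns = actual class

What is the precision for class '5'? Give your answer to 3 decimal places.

0.490

precision = TP/(TP+FP).
5: TP=24, FP=8+17=25 → 24/49 = 0.4898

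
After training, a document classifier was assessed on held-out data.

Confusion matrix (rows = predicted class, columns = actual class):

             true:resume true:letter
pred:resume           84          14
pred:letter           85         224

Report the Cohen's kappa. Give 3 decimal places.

0.467

Observed agreement pₒ = trace/N = 308/407 = 0.7568
Expected agreement pₑ = Σ (rowᵢ·colᵢ)/N² = (169·98 + 238·309)/407² = 0.5439
κ = (pₒ − pₑ)/(1 − pₑ) = (0.7568 − 0.5439)/(1 − 0.5439) = 0.467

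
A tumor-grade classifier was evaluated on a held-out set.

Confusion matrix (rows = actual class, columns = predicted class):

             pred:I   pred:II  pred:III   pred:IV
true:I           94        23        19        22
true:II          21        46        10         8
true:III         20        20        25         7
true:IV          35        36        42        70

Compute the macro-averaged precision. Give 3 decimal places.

0.459

Per-class precision (TP/(TP+FP)):
  I: TP=94, FP=21+20+35=76 → 94/170 = 0.5529
  II: TP=46, FP=23+20+36=79 → 46/125 = 0.3680
  III: TP=25, FP=19+10+42=71 → 25/96 = 0.2604
  IV: TP=70, FP=22+8+7=37 → 70/107 = 0.6542
Macro-precision = mean = (0.5529 + 0.3680 + 0.2604 + 0.6542) / 4 = 0.459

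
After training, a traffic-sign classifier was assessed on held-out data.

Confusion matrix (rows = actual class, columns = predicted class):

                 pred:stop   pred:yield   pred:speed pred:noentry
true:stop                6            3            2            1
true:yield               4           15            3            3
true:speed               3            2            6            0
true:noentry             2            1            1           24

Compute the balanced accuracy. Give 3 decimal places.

Balanced accuracy = mean of per-class recall.
  stop: recall = 6/12 = 0.5000
  yield: recall = 15/25 = 0.6000
  speed: recall = 6/11 = 0.5455
  noentry: recall = 24/28 = 0.8571
Mean = (0.5000 + 0.6000 + 0.5455 + 0.8571) / 4 = 0.626

0.626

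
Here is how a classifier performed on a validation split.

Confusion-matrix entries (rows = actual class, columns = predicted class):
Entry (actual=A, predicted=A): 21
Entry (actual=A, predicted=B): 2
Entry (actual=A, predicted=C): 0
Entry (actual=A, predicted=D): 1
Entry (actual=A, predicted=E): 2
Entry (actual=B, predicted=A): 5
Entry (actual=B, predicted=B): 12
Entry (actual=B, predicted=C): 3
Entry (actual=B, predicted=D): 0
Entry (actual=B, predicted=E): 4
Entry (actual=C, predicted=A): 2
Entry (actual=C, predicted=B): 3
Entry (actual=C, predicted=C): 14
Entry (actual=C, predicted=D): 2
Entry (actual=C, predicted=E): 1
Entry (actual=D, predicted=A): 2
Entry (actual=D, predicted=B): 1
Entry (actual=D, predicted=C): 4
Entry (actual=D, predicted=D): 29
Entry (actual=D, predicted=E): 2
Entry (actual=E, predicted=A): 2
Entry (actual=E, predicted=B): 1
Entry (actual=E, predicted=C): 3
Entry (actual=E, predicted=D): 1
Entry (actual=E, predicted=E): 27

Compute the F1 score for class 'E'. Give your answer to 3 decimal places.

0.771

Treat 'E' as positive and all other classes as negative.
F1 score = 2·TP/(2·TP+FP+FN).
E: TP=27, FP=2+4+1+2=9, FN=2+1+3+1=7 → 54/70 = 0.7714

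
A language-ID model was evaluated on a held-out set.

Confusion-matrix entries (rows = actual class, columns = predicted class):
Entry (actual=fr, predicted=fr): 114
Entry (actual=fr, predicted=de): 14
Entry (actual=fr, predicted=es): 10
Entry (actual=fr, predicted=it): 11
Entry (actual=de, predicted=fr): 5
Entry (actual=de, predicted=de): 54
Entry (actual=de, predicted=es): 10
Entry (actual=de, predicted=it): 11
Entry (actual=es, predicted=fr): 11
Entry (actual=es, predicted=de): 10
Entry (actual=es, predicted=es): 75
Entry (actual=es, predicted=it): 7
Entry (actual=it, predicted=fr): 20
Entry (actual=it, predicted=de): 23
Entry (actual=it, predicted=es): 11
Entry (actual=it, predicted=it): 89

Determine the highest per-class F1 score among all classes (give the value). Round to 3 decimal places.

0.763

Per-class F1 score (2·TP/(2·TP+FP+FN)):
  fr: TP=114, FP=5+11+20=36, FN=14+10+11=35 → 228/299 = 0.7625
  de: TP=54, FP=14+10+23=47, FN=5+10+11=26 → 108/181 = 0.5967
  es: TP=75, FP=10+10+11=31, FN=11+10+7=28 → 150/209 = 0.7177
  it: TP=89, FP=11+11+7=29, FN=20+23+11=54 → 178/261 = 0.6820
Highest is class 'fr' with F1 score = 0.763.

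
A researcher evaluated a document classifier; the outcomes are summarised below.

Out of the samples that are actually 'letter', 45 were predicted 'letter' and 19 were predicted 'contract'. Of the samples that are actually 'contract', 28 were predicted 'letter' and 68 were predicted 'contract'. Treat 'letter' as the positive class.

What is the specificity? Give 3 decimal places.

Specificity = TN/(TN+FP) = 68/(68+28) = 0.708

0.708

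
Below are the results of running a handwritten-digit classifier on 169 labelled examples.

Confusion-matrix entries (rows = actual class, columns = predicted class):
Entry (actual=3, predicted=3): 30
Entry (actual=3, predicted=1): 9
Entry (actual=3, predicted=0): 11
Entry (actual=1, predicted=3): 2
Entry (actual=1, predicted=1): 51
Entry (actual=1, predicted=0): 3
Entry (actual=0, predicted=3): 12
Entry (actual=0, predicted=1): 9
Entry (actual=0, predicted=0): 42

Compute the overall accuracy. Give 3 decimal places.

Accuracy = trace / total = (30+51+42=123) / 169 = 123/169 = 0.728

0.728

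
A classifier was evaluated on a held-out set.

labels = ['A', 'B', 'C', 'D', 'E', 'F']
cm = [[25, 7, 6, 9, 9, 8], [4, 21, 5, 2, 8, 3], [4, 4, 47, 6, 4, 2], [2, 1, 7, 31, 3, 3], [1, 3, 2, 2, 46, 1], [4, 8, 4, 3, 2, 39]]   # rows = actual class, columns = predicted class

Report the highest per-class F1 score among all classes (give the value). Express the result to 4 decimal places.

0.7244

Per-class F1 score (2·TP/(2·TP+FP+FN)):
  A: TP=25, FP=4+4+2+1+4=15, FN=7+6+9+9+8=39 → 50/104 = 0.48077
  B: TP=21, FP=7+4+1+3+8=23, FN=4+5+2+8+3=22 → 42/87 = 0.48276
  C: TP=47, FP=6+5+7+2+4=24, FN=4+4+6+4+2=20 → 94/138 = 0.68116
  D: TP=31, FP=9+2+6+2+3=22, FN=2+1+7+3+3=16 → 62/100 = 0.62000
  E: TP=46, FP=9+8+4+3+2=26, FN=1+3+2+2+1=9 → 92/127 = 0.72441
  F: TP=39, FP=8+3+2+3+1=17, FN=4+8+4+3+2=21 → 78/116 = 0.67241
Highest is class 'E' with F1 score = 0.7244.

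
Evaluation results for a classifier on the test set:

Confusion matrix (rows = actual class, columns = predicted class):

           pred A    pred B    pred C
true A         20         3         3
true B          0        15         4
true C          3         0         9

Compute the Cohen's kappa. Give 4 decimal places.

Observed agreement pₒ = trace/N = 44/57 = 0.77193
Expected agreement pₑ = Σ (rowᵢ·colᵢ)/N² = (26·23 + 19·18 + 12·16)/57² = 0.34841
κ = (pₒ − pₑ)/(1 − pₑ) = (0.77193 − 0.34841)/(1 − 0.34841) = 0.6500

0.6500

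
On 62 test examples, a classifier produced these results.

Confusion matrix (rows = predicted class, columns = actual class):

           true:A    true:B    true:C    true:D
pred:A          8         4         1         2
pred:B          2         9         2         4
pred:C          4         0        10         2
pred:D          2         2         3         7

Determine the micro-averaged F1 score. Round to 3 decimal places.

0.548

Micro-averaging pools counts across classes: ΣTP=34, ΣFP=28, ΣFN=28.
Micro-F1 score = 2·TP/(2·TP+FP+FN) on pooled counts = 0.548 (equals overall accuracy in single-label multiclass).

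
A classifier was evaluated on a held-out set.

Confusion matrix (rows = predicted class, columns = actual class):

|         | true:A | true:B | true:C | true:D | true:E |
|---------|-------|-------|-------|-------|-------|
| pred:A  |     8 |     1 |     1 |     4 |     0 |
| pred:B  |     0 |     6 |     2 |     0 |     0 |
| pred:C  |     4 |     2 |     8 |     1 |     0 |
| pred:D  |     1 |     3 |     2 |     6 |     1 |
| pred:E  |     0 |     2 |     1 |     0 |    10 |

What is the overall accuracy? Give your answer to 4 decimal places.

0.6032

Accuracy = trace / total = (8+6+8+6+10=38) / 63 = 38/63 = 0.6032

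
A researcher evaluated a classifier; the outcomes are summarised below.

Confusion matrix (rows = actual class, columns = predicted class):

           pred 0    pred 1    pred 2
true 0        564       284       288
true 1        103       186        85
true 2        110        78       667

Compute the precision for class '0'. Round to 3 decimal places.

0.726

One-vs-rest for '0': TP = diagonal; FP = other classes predicted '0'; FN = '0' predicted as other.
precision = TP/(TP+FP).
0: TP=564, FP=103+110=213 → 564/777 = 0.7259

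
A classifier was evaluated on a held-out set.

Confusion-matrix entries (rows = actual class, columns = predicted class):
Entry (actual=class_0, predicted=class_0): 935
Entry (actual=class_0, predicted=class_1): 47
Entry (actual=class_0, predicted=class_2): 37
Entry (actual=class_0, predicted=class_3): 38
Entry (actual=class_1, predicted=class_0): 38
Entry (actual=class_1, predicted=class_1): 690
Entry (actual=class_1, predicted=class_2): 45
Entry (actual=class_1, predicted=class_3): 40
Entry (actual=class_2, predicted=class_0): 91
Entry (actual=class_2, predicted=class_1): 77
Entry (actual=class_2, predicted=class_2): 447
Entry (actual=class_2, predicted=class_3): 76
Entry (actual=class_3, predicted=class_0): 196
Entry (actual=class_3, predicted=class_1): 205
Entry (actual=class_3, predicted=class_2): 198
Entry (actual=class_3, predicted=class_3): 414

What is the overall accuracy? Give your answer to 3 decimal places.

0.696

Accuracy = trace / total = (935+690+447+414=2486) / 3574 = 2486/3574 = 0.696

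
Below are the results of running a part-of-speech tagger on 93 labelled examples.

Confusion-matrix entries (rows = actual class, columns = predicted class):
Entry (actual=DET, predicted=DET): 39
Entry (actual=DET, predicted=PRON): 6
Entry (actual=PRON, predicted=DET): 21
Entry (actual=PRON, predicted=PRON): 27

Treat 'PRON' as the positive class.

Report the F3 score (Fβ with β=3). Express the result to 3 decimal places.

Fβ = (1+β²)·TP / ((1+β²)·TP + β²·FN + FP), with β²=9
= 10·27 / (10·27 + 9·21 + 6) = 0.581

0.581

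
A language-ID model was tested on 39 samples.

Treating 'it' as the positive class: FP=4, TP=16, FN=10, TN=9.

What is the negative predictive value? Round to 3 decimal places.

0.474

NPV = TN/(TN+FN) = 9/(9+10) = 0.474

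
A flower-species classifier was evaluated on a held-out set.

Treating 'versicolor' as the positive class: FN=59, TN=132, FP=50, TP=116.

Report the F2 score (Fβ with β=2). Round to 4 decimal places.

0.6697

Fβ = (1+β²)·TP / ((1+β²)·TP + β²·FN + FP), with β²=4
= 5·116 / (5·116 + 4·59 + 50) = 0.6697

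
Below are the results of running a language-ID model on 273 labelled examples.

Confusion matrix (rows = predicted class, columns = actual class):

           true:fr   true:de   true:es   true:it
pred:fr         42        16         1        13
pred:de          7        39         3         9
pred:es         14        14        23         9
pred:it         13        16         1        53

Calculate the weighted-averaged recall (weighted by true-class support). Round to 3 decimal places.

0.575

Per-class recall (TP/(TP+FN)):
  fr: TP=42, FN=7+14+13=34 → 42/76 = 0.5526
  de: TP=39, FN=16+14+16=46 → 39/85 = 0.4588
  es: TP=23, FN=1+3+1=5 → 23/28 = 0.8214
  it: TP=53, FN=13+9+9=31 → 53/84 = 0.6310
Weighted-recall = Σ (supportᵢ/N)·recallᵢ with N=273: (76/273)·0.5526 + (85/273)·0.4588 + (28/273)·0.8214 + (84/273)·0.6310 = 0.575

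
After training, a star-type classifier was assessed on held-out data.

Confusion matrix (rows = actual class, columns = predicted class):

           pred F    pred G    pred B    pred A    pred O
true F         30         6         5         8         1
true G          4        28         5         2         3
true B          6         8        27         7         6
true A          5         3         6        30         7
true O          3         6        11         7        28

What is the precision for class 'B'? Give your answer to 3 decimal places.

Take TP from the diagonal, FP from the rest of the 'B' prediction marginal, FN from the rest of the 'B' actual marginal.
precision = TP/(TP+FP).
B: TP=27, FP=5+5+6+11=27 → 27/54 = 0.5000

0.500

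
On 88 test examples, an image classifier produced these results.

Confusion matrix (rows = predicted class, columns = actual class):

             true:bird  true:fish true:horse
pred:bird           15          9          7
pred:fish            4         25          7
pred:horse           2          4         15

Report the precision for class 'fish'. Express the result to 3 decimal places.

0.694

Treat 'fish' as positive and all other classes as negative.
precision = TP/(TP+FP).
fish: TP=25, FP=4+7=11 → 25/36 = 0.6944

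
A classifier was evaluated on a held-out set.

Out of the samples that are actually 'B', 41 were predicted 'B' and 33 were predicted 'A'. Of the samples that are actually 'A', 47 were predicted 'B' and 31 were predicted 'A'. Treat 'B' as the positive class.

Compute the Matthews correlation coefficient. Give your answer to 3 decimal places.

-0.049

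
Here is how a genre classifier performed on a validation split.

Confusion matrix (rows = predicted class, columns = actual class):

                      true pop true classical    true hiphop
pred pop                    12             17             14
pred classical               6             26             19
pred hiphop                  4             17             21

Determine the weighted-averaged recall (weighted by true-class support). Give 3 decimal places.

0.434

Per-class recall (TP/(TP+FN)):
  pop: TP=12, FN=6+4=10 → 12/22 = 0.5455
  classical: TP=26, FN=17+17=34 → 26/60 = 0.4333
  hiphop: TP=21, FN=14+19=33 → 21/54 = 0.3889
Weighted-recall = Σ (supportᵢ/N)·recallᵢ with N=136: (22/136)·0.5455 + (60/136)·0.4333 + (54/136)·0.3889 = 0.434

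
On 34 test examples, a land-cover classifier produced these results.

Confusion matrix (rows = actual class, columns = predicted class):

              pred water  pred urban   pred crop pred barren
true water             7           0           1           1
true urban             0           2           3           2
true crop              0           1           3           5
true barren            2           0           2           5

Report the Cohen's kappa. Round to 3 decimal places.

Observed agreement pₒ = trace/N = 17/34 = 0.5000
Expected agreement pₑ = Σ (rowᵢ·colᵢ)/N² = (9·9 + 7·3 + 9·9 + 9·13)/34² = 0.2595
κ = (pₒ − pₑ)/(1 − pₑ) = (0.5000 − 0.2595)/(1 − 0.2595) = 0.325

0.325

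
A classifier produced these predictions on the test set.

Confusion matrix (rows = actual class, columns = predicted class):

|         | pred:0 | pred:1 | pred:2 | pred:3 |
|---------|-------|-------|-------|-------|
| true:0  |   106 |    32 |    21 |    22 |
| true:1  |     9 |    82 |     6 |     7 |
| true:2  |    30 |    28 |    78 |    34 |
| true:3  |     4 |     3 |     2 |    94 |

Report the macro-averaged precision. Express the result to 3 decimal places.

Per-class precision (TP/(TP+FP)):
  0: TP=106, FP=9+30+4=43 → 106/149 = 0.7114
  1: TP=82, FP=32+28+3=63 → 82/145 = 0.5655
  2: TP=78, FP=21+6+2=29 → 78/107 = 0.7290
  3: TP=94, FP=22+7+34=63 → 94/157 = 0.5987
Macro-precision = mean = (0.7114 + 0.5655 + 0.7290 + 0.5987) / 4 = 0.651

0.651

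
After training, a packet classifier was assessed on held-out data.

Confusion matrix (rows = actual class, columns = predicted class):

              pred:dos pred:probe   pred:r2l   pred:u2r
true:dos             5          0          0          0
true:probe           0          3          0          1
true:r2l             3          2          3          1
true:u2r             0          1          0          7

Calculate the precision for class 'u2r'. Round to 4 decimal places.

0.7778

Take TP from the diagonal, FP from the rest of the 'u2r' prediction marginal, FN from the rest of the 'u2r' actual marginal.
precision = TP/(TP+FP).
u2r: TP=7, FP=0+1+1=2 → 7/9 = 0.77778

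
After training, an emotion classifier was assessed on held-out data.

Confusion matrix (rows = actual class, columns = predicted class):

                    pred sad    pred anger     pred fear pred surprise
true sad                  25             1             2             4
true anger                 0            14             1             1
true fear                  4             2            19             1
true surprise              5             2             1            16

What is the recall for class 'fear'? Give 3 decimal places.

0.731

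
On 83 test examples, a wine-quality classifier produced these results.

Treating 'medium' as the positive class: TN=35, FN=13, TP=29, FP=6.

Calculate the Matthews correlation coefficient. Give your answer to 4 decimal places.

0.5509

MCC = (TP·TN − FP·FN) / √((TP+FP)(TP+FN)(TN+FP)(TN+FN))
Numerator = 29·35 − 6·13 = 937
Denominator = √(35·42·41·48) = √2892960 = 1700.8704
MCC = 937 / 1700.8704 = 0.5509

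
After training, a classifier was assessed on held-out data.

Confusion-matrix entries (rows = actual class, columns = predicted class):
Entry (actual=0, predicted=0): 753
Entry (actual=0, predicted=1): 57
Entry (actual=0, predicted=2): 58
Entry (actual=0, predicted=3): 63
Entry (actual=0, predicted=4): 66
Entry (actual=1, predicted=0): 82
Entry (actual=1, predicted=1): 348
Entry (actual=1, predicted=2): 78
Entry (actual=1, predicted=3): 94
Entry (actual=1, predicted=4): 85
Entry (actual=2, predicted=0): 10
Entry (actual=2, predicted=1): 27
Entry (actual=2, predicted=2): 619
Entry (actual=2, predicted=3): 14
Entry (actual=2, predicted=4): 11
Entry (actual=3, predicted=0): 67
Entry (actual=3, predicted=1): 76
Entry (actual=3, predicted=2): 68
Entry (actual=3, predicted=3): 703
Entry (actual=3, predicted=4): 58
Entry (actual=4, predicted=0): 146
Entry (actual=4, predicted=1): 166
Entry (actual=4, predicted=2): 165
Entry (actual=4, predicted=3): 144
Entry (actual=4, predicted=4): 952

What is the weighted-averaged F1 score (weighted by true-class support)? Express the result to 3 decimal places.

0.685

Per-class F1 score (2·TP/(2·TP+FP+FN)):
  0: TP=753, FP=82+10+67+146=305, FN=57+58+63+66=244 → 1506/2055 = 0.7328
  1: TP=348, FP=57+27+76+166=326, FN=82+78+94+85=339 → 696/1361 = 0.5114
  2: TP=619, FP=58+78+68+165=369, FN=10+27+14+11=62 → 1238/1669 = 0.7418
  3: TP=703, FP=63+94+14+144=315, FN=67+76+68+58=269 → 1406/1990 = 0.7065
  4: TP=952, FP=66+85+11+58=220, FN=146+166+165+144=621 → 1904/2745 = 0.6936
Weighted-F1 score = Σ (supportᵢ/N)·F1 scoreᵢ with N=4910: (997/4910)·0.7328 + (687/4910)·0.5114 + (681/4910)·0.7418 + (972/4910)·0.7065 + (1573/4910)·0.6936 = 0.685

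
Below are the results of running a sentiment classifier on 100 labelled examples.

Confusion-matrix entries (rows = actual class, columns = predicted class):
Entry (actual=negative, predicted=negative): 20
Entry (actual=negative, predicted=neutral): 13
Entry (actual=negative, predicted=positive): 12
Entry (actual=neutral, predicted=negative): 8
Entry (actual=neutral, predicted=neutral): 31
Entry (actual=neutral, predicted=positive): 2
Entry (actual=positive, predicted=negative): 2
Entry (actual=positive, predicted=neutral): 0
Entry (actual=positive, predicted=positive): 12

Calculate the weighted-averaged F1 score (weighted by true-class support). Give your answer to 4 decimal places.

Per-class F1 score (2·TP/(2·TP+FP+FN)):
  negative: TP=20, FP=8+2=10, FN=13+12=25 → 40/75 = 0.53333
  neutral: TP=31, FP=13+0=13, FN=8+2=10 → 62/85 = 0.72941
  positive: TP=12, FP=12+2=14, FN=2+0=2 → 24/40 = 0.60000
Weighted-F1 score = Σ (supportᵢ/N)·F1 scoreᵢ with N=100: (45/100)·0.53333 + (41/100)·0.72941 + (14/100)·0.60000 = 0.6231

0.6231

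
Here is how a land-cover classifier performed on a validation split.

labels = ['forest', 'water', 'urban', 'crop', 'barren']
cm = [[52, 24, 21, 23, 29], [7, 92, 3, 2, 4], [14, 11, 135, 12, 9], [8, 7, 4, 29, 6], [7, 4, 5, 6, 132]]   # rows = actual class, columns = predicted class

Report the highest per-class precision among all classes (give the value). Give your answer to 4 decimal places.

0.8036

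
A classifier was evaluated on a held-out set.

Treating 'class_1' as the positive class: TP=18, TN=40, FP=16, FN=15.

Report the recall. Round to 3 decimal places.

Recall = TP/(TP+FN) = 18/(18+15) = 18/33 = 0.545

0.545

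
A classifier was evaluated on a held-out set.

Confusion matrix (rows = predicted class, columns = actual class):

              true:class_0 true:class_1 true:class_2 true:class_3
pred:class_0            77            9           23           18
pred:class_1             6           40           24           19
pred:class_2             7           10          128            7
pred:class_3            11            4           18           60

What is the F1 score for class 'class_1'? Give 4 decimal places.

0.5263

One-vs-rest for 'class_1': TP = diagonal; FP = other classes predicted 'class_1'; FN = 'class_1' predicted as other.
F1 score = 2·TP/(2·TP+FP+FN).
class_1: TP=40, FP=6+24+19=49, FN=9+10+4=23 → 80/152 = 0.52632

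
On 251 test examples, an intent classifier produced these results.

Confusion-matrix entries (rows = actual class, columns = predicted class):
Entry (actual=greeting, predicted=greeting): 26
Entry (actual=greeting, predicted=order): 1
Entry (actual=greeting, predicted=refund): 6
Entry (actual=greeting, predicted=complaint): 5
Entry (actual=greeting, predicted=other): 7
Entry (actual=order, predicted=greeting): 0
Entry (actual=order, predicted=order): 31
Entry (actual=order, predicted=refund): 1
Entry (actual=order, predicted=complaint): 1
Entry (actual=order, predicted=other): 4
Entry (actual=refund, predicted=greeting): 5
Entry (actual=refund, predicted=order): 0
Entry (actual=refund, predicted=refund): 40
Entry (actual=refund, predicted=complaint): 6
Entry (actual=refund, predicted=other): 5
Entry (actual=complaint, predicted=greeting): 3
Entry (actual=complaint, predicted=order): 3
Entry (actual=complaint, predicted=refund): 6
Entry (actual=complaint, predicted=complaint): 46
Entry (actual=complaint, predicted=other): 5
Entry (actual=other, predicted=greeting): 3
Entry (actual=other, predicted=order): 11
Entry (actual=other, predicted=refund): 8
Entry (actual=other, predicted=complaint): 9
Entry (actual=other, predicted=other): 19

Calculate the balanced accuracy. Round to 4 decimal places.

0.6480

Balanced accuracy = mean of per-class recall.
  greeting: recall = 26/45 = 0.57778
  order: recall = 31/37 = 0.83784
  refund: recall = 40/56 = 0.71429
  complaint: recall = 46/63 = 0.73016
  other: recall = 19/50 = 0.38000
Mean = (0.57778 + 0.83784 + 0.71429 + 0.73016 + 0.38000) / 5 = 0.6480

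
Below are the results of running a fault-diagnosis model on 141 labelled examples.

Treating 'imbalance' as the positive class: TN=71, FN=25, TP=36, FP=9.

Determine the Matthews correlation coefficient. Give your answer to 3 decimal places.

0.508

MCC = (TP·TN − FP·FN) / √((TP+FP)(TP+FN)(TN+FP)(TN+FN))
Numerator = 36·71 − 9·25 = 2331
Denominator = √(45·61·80·96) = √21081600 = 4591.4704
MCC = 2331 / 4591.4704 = 0.508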